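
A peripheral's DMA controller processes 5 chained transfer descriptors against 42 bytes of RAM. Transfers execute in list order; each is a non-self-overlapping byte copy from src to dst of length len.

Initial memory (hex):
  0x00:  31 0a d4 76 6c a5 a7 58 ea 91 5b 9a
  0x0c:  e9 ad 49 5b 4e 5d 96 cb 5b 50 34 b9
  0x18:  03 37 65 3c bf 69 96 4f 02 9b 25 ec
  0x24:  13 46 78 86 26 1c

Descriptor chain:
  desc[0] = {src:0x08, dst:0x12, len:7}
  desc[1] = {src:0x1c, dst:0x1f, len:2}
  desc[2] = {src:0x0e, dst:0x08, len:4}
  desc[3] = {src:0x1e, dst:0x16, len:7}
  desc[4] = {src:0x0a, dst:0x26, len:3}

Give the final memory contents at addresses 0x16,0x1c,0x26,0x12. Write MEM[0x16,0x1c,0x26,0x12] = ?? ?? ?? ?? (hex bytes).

[0] 0x08->0x12 len=7 : ea 91 5b 9a e9 ad 49
[1] 0x1c->0x1f len=2 : bf 69
[2] 0x0e->0x08 len=4 : 49 5b 4e 5d
[3] 0x1e->0x16 len=7 : 96 bf 69 9b 25 ec 13
[4] 0x0a->0x26 len=3 : 4e 5d e9
query mem[0x16]=0x96, mem[0x1c]=0x13, mem[0x26]=0x4e, mem[0x12]=0xea

MEM[0x16,0x1c,0x26,0x12] = 96 13 4e ea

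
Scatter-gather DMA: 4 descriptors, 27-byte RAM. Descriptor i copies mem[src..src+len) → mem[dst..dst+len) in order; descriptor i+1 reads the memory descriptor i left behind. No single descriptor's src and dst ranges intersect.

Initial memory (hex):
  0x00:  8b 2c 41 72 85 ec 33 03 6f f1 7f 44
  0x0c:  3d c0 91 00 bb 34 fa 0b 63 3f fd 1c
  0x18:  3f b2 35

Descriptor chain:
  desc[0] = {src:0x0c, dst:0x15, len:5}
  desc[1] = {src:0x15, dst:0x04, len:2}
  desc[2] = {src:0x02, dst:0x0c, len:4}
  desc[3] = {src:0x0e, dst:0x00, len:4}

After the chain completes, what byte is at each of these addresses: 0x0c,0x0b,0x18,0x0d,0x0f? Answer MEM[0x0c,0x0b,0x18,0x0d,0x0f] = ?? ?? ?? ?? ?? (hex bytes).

D0: mem[0x15..0x19] <- [3d c0 91 00 bb]
D1: mem[0x04..0x05] <- [3d c0]
D2: mem[0x0c..0x0f] <- [41 72 3d c0]
D3: mem[0x00..0x03] <- [3d c0 bb 34]
query mem[0x0c]=0x41, mem[0x0b]=0x44, mem[0x18]=0x00, mem[0x0d]=0x72, mem[0x0f]=0xc0

MEM[0x0c,0x0b,0x18,0x0d,0x0f] = 41 44 00 72 c0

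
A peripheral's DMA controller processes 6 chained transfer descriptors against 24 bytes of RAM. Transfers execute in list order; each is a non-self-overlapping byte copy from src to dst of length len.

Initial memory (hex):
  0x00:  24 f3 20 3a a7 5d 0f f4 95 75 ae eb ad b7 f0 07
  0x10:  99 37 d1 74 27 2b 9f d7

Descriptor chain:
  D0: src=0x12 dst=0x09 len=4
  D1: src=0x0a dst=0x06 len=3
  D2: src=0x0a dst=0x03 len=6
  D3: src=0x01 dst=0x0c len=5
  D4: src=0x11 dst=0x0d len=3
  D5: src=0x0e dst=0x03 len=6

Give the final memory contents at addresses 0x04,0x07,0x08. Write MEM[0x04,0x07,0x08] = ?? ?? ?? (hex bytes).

MEM[0x04,0x07,0x08] = 74 d1 74

[0] 0x12->0x09 len=4 : d1 74 27 2b
[1] 0x0a->0x06 len=3 : 74 27 2b
[2] 0x0a->0x03 len=6 : 74 27 2b b7 f0 07
[3] 0x01->0x0c len=5 : f3 20 74 27 2b
[4] 0x11->0x0d len=3 : 37 d1 74
[5] 0x0e->0x03 len=6 : d1 74 2b 37 d1 74
query mem[0x04]=0x74, mem[0x07]=0xd1, mem[0x08]=0x74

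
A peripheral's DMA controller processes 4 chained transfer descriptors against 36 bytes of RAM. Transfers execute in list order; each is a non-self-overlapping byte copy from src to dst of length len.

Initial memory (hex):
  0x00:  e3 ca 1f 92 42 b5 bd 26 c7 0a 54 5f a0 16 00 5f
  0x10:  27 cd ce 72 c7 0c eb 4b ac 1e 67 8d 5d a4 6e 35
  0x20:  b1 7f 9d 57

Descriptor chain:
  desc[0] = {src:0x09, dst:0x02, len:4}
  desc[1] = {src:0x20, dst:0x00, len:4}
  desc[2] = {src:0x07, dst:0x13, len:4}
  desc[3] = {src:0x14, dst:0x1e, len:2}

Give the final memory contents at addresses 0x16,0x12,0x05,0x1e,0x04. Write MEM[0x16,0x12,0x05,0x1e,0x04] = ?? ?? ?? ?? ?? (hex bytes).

#0 dst[0x02+4] := {0x0a,0x54,0x5f,0xa0}
#1 dst[0x00+4] := {0xb1,0x7f,0x9d,0x57}
#2 dst[0x13+4] := {0x26,0xc7,0x0a,0x54}
#3 dst[0x1e+2] := {0xc7,0x0a}
query mem[0x16]=0x54, mem[0x12]=0xce, mem[0x05]=0xa0, mem[0x1e]=0xc7, mem[0x04]=0x5f

MEM[0x16,0x12,0x05,0x1e,0x04] = 54 ce a0 c7 5f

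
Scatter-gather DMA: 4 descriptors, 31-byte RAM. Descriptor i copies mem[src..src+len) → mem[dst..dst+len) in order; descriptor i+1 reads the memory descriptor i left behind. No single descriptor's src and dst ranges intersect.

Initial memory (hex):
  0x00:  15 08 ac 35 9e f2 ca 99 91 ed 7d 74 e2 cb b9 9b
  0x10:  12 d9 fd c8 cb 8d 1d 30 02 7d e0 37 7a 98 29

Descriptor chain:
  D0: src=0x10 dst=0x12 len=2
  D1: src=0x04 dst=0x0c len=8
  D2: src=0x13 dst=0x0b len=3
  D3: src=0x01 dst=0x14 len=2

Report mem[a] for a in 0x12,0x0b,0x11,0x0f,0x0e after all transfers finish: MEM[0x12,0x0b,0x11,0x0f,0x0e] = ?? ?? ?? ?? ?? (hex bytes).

D0: mem[0x12..0x13] <- [12 d9]
D1: mem[0x0c..0x13] <- [9e f2 ca 99 91 ed 7d 74]
D2: mem[0x0b..0x0d] <- [74 cb 8d]
D3: mem[0x14..0x15] <- [08 ac]
query mem[0x12]=0x7d, mem[0x0b]=0x74, mem[0x11]=0xed, mem[0x0f]=0x99, mem[0x0e]=0xca

MEM[0x12,0x0b,0x11,0x0f,0x0e] = 7d 74 ed 99 ca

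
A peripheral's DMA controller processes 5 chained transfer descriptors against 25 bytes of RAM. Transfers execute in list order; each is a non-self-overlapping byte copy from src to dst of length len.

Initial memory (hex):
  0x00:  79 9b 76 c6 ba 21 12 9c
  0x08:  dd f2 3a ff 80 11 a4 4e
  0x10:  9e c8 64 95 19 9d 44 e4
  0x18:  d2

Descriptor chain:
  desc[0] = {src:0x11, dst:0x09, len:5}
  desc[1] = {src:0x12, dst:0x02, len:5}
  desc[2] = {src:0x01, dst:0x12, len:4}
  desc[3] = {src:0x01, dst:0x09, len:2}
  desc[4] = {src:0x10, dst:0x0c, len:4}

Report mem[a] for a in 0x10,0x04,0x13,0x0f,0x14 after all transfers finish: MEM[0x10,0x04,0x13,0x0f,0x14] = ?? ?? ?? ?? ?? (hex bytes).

MEM[0x10,0x04,0x13,0x0f,0x14] = 9e 19 64 64 95

#0 dst[0x09+5] := {0xc8,0x64,0x95,0x19,0x9d}
#1 dst[0x02+5] := {0x64,0x95,0x19,0x9d,0x44}
#2 dst[0x12+4] := {0x9b,0x64,0x95,0x19}
#3 dst[0x09+2] := {0x9b,0x64}
#4 dst[0x0c+4] := {0x9e,0xc8,0x9b,0x64}
query mem[0x10]=0x9e, mem[0x04]=0x19, mem[0x13]=0x64, mem[0x0f]=0x64, mem[0x14]=0x95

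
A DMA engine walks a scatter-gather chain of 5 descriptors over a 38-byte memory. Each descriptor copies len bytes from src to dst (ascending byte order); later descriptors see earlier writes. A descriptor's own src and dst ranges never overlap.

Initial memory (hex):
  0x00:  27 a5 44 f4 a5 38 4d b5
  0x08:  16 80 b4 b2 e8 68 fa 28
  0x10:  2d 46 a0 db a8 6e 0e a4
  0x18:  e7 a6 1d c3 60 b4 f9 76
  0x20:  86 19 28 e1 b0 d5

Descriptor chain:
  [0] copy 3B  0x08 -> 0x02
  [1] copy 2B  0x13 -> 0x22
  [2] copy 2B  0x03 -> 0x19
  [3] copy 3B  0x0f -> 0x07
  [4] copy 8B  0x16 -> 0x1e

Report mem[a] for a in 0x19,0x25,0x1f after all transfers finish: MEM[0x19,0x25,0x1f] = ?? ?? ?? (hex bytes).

D0: mem[0x02..0x04] <- [16 80 b4]
D1: mem[0x22..0x23] <- [db a8]
D2: mem[0x19..0x1a] <- [80 b4]
D3: mem[0x07..0x09] <- [28 2d 46]
D4: mem[0x1e..0x25] <- [0e a4 e7 80 b4 c3 60 b4]
query mem[0x19]=0x80, mem[0x25]=0xb4, mem[0x1f]=0xa4

MEM[0x19,0x25,0x1f] = 80 b4 a4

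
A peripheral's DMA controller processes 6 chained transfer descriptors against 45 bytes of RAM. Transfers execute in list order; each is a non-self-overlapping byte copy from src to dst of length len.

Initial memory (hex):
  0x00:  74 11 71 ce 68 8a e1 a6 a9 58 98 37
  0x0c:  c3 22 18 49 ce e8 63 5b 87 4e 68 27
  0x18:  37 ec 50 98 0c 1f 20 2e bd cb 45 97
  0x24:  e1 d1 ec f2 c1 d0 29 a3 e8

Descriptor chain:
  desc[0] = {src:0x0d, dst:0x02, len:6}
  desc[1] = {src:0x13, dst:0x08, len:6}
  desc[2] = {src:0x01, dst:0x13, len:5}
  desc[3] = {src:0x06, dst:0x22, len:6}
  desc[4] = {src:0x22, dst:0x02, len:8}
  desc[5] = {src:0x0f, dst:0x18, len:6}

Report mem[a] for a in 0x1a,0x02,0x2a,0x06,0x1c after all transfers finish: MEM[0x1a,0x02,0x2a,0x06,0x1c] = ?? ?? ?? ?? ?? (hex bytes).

MEM[0x1a,0x02,0x2a,0x06,0x1c] = e8 e8 29 4e 11

[0] 0x0d->0x02 len=6 : 22 18 49 ce e8 63
[1] 0x13->0x08 len=6 : 5b 87 4e 68 27 37
[2] 0x01->0x13 len=5 : 11 22 18 49 ce
[3] 0x06->0x22 len=6 : e8 63 5b 87 4e 68
[4] 0x22->0x02 len=8 : e8 63 5b 87 4e 68 c1 d0
[5] 0x0f->0x18 len=6 : 49 ce e8 63 11 22
query mem[0x1a]=0xe8, mem[0x02]=0xe8, mem[0x2a]=0x29, mem[0x06]=0x4e, mem[0x1c]=0x11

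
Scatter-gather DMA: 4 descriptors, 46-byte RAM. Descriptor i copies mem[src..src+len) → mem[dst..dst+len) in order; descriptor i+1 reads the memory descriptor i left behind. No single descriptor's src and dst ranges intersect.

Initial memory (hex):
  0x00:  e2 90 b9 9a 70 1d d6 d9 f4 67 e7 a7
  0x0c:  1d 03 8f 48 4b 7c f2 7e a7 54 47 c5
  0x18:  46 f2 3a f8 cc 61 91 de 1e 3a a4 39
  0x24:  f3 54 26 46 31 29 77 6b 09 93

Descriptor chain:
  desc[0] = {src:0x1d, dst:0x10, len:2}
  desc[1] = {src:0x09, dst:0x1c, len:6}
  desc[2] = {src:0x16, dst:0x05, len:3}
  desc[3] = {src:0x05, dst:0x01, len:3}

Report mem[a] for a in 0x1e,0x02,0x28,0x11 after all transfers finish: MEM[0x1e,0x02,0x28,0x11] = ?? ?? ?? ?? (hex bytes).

#0 dst[0x10+2] := {0x61,0x91}
#1 dst[0x1c+6] := {0x67,0xe7,0xa7,0x1d,0x03,0x8f}
#2 dst[0x05+3] := {0x47,0xc5,0x46}
#3 dst[0x01+3] := {0x47,0xc5,0x46}
query mem[0x1e]=0xa7, mem[0x02]=0xc5, mem[0x28]=0x31, mem[0x11]=0x91

MEM[0x1e,0x02,0x28,0x11] = a7 c5 31 91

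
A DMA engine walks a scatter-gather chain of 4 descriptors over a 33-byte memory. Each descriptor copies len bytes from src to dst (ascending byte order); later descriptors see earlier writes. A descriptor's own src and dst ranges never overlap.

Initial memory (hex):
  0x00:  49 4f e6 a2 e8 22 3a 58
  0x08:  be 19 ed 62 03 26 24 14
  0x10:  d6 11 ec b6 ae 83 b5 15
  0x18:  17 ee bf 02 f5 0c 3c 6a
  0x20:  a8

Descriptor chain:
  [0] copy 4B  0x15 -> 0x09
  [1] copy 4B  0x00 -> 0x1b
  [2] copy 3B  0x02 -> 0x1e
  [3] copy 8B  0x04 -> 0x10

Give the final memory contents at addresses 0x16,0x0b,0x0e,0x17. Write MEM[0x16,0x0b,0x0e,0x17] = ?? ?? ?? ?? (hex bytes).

D0: mem[0x09..0x0c] <- [83 b5 15 17]
D1: mem[0x1b..0x1e] <- [49 4f e6 a2]
D2: mem[0x1e..0x20] <- [e6 a2 e8]
D3: mem[0x10..0x17] <- [e8 22 3a 58 be 83 b5 15]
query mem[0x16]=0xb5, mem[0x0b]=0x15, mem[0x0e]=0x24, mem[0x17]=0x15

MEM[0x16,0x0b,0x0e,0x17] = b5 15 24 15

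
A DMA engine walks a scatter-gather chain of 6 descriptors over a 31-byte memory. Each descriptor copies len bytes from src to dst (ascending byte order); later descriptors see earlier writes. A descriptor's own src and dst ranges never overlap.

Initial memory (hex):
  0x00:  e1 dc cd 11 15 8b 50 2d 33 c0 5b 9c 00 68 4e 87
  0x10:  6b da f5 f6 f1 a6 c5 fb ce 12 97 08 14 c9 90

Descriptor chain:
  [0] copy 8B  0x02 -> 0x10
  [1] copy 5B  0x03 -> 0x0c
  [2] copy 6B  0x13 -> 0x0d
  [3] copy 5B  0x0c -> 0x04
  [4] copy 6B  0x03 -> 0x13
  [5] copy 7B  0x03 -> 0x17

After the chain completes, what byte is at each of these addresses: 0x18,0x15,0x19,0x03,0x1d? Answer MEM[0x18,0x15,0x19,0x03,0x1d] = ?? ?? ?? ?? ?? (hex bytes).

#0 dst[0x10+8] := {0xcd,0x11,0x15,0x8b,0x50,0x2d,0x33,0xc0}
#1 dst[0x0c+5] := {0x11,0x15,0x8b,0x50,0x2d}
#2 dst[0x0d+6] := {0x8b,0x50,0x2d,0x33,0xc0,0xce}
#3 dst[0x04+5] := {0x11,0x8b,0x50,0x2d,0x33}
#4 dst[0x13+6] := {0x11,0x11,0x8b,0x50,0x2d,0x33}
#5 dst[0x17+7] := {0x11,0x11,0x8b,0x50,0x2d,0x33,0xc0}
query mem[0x18]=0x11, mem[0x15]=0x8b, mem[0x19]=0x8b, mem[0x03]=0x11, mem[0x1d]=0xc0

MEM[0x18,0x15,0x19,0x03,0x1d] = 11 8b 8b 11 c0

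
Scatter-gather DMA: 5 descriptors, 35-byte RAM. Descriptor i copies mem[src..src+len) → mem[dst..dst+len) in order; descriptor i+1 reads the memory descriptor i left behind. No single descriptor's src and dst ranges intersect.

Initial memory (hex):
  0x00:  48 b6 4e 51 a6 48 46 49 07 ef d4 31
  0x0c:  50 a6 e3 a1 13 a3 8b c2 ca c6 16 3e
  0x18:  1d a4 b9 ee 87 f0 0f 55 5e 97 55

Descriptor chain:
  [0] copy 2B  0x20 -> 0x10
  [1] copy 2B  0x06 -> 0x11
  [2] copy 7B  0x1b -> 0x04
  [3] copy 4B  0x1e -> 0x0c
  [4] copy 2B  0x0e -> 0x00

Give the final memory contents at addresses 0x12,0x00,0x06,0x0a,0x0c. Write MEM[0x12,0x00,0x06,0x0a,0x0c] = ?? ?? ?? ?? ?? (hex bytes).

#0 dst[0x10+2] := {0x5e,0x97}
#1 dst[0x11+2] := {0x46,0x49}
#2 dst[0x04+7] := {0xee,0x87,0xf0,0x0f,0x55,0x5e,0x97}
#3 dst[0x0c+4] := {0x0f,0x55,0x5e,0x97}
#4 dst[0x00+2] := {0x5e,0x97}
query mem[0x12]=0x49, mem[0x00]=0x5e, mem[0x06]=0xf0, mem[0x0a]=0x97, mem[0x0c]=0x0f

MEM[0x12,0x00,0x06,0x0a,0x0c] = 49 5e f0 97 0f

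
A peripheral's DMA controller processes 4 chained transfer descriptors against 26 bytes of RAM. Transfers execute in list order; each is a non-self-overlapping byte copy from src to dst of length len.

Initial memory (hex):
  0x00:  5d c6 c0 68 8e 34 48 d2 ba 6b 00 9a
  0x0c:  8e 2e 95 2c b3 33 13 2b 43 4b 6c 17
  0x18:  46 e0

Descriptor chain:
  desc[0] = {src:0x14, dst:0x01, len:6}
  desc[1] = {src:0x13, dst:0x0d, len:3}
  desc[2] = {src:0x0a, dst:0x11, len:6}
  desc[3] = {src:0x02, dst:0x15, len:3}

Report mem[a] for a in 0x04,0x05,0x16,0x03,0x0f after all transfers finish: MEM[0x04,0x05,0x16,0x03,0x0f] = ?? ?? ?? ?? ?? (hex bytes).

MEM[0x04,0x05,0x16,0x03,0x0f] = 17 46 6c 6c 4b

#0 dst[0x01+6] := {0x43,0x4b,0x6c,0x17,0x46,0xe0}
#1 dst[0x0d+3] := {0x2b,0x43,0x4b}
#2 dst[0x11+6] := {0x00,0x9a,0x8e,0x2b,0x43,0x4b}
#3 dst[0x15+3] := {0x4b,0x6c,0x17}
query mem[0x04]=0x17, mem[0x05]=0x46, mem[0x16]=0x6c, mem[0x03]=0x6c, mem[0x0f]=0x4b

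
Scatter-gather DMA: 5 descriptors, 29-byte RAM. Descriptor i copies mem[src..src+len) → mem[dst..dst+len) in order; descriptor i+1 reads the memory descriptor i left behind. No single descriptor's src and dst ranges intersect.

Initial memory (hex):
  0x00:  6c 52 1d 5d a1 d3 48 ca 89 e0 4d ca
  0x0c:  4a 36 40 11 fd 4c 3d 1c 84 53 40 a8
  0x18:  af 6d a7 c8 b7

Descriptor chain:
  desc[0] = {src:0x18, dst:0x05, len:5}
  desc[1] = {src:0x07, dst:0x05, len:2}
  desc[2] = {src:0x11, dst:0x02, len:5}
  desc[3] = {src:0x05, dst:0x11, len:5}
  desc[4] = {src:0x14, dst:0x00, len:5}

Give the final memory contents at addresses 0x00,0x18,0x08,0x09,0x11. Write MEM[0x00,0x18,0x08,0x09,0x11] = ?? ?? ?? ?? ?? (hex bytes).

MEM[0x00,0x18,0x08,0x09,0x11] = c8 af c8 b7 84

D0: mem[0x05..0x09] <- [af 6d a7 c8 b7]
D1: mem[0x05..0x06] <- [a7 c8]
D2: mem[0x02..0x06] <- [4c 3d 1c 84 53]
D3: mem[0x11..0x15] <- [84 53 a7 c8 b7]
D4: mem[0x00..0x04] <- [c8 b7 40 a8 af]
query mem[0x00]=0xc8, mem[0x18]=0xaf, mem[0x08]=0xc8, mem[0x09]=0xb7, mem[0x11]=0x84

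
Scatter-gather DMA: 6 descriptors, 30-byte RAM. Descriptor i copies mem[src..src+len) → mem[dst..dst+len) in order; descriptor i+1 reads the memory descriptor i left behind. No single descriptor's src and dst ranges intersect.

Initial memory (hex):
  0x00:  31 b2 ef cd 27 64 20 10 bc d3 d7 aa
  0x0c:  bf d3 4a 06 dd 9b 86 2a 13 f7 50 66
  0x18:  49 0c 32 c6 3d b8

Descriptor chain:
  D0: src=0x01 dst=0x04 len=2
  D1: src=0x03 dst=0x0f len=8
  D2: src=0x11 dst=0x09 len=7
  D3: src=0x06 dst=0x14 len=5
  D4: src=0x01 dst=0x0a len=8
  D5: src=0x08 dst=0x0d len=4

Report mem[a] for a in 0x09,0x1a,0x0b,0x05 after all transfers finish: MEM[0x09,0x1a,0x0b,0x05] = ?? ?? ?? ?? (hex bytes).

D0: mem[0x04..0x05] <- [b2 ef]
D1: mem[0x0f..0x16] <- [cd b2 ef 20 10 bc d3 d7]
D2: mem[0x09..0x0f] <- [ef 20 10 bc d3 d7 66]
D3: mem[0x14..0x18] <- [20 10 bc ef 20]
D4: mem[0x0a..0x11] <- [b2 ef cd b2 ef 20 10 bc]
D5: mem[0x0d..0x10] <- [bc ef b2 ef]
query mem[0x09]=0xef, mem[0x1a]=0x32, mem[0x0b]=0xef, mem[0x05]=0xef

MEM[0x09,0x1a,0x0b,0x05] = ef 32 ef ef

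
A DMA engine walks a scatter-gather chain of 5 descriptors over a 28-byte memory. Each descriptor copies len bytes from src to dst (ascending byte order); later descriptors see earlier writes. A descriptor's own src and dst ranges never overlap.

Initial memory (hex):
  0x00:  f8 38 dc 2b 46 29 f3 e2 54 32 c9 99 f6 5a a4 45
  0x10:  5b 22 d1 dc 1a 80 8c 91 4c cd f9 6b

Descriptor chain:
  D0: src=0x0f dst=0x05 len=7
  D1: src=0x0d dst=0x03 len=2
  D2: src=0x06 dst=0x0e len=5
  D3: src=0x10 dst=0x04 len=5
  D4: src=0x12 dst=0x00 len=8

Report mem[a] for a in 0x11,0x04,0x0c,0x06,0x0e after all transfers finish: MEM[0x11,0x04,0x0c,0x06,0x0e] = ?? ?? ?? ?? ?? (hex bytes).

  after D0: wrote 7B at 0x05 = 455b22d1dc1a80
  after D1: wrote 2B at 0x03 = 5aa4
  after D2: wrote 5B at 0x0e = 5b22d1dc1a
  after D3: wrote 5B at 0x04 = d1dc1adc1a
  after D4: wrote 8B at 0x00 = 1adc1a808c914ccd
query mem[0x11]=0xdc, mem[0x04]=0x8c, mem[0x0c]=0xf6, mem[0x06]=0x4c, mem[0x0e]=0x5b

MEM[0x11,0x04,0x0c,0x06,0x0e] = dc 8c f6 4c 5b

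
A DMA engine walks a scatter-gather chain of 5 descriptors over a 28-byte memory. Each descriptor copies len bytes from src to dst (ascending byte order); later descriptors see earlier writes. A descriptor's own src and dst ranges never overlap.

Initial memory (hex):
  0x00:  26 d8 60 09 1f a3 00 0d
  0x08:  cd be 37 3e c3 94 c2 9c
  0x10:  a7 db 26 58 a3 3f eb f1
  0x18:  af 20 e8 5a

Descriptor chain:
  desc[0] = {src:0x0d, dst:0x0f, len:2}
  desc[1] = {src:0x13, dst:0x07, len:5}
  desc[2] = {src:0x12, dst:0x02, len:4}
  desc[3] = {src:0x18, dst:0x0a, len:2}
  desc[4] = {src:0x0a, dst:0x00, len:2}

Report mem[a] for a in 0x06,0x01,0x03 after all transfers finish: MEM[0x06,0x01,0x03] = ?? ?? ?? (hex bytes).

[0] 0x0d->0x0f len=2 : 94 c2
[1] 0x13->0x07 len=5 : 58 a3 3f eb f1
[2] 0x12->0x02 len=4 : 26 58 a3 3f
[3] 0x18->0x0a len=2 : af 20
[4] 0x0a->0x00 len=2 : af 20
query mem[0x06]=0x00, mem[0x01]=0x20, mem[0x03]=0x58

MEM[0x06,0x01,0x03] = 00 20 58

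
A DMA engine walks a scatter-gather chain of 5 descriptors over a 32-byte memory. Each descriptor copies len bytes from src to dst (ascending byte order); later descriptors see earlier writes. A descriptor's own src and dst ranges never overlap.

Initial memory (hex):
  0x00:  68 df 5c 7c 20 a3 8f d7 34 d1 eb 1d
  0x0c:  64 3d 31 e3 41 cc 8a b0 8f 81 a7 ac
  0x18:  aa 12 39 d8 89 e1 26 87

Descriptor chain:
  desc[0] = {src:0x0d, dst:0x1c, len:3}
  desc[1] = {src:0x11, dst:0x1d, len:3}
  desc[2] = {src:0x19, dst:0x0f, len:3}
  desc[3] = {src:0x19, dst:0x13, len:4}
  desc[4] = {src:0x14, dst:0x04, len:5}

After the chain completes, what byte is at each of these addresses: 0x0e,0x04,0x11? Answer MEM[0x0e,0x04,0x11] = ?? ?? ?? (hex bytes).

MEM[0x0e,0x04,0x11] = 31 39 d8

D0: mem[0x1c..0x1e] <- [3d 31 e3]
D1: mem[0x1d..0x1f] <- [cc 8a b0]
D2: mem[0x0f..0x11] <- [12 39 d8]
D3: mem[0x13..0x16] <- [12 39 d8 3d]
D4: mem[0x04..0x08] <- [39 d8 3d ac aa]
query mem[0x0e]=0x31, mem[0x04]=0x39, mem[0x11]=0xd8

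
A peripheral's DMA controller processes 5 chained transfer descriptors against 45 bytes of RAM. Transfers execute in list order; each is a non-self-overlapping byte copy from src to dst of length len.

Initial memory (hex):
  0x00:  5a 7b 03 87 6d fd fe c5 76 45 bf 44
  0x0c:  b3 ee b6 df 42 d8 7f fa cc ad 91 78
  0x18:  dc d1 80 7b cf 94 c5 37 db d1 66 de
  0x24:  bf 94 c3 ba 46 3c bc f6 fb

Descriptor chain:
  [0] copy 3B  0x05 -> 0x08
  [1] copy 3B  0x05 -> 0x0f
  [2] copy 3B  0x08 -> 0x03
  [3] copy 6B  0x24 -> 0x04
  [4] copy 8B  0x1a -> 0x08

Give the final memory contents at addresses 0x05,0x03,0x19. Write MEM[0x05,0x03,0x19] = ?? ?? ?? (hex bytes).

D0: mem[0x08..0x0a] <- [fd fe c5]
D1: mem[0x0f..0x11] <- [fd fe c5]
D2: mem[0x03..0x05] <- [fd fe c5]
D3: mem[0x04..0x09] <- [bf 94 c3 ba 46 3c]
D4: mem[0x08..0x0f] <- [80 7b cf 94 c5 37 db d1]
query mem[0x05]=0x94, mem[0x03]=0xfd, mem[0x19]=0xd1

MEM[0x05,0x03,0x19] = 94 fd d1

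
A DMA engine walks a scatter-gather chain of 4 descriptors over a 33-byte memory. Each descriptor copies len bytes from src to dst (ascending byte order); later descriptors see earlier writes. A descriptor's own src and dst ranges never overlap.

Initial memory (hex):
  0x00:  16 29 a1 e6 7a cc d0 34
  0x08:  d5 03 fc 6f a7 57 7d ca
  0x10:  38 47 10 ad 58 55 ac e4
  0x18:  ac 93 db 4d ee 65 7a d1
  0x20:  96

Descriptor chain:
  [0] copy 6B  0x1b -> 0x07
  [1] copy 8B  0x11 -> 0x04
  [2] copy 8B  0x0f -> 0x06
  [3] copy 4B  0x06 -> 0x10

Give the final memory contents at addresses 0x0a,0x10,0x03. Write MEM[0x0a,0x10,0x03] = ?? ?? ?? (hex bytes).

D0: mem[0x07..0x0c] <- [4d ee 65 7a d1 96]
D1: mem[0x04..0x0b] <- [47 10 ad 58 55 ac e4 ac]
D2: mem[0x06..0x0d] <- [ca 38 47 10 ad 58 55 ac]
D3: mem[0x10..0x13] <- [ca 38 47 10]
query mem[0x0a]=0xad, mem[0x10]=0xca, mem[0x03]=0xe6

MEM[0x0a,0x10,0x03] = ad ca e6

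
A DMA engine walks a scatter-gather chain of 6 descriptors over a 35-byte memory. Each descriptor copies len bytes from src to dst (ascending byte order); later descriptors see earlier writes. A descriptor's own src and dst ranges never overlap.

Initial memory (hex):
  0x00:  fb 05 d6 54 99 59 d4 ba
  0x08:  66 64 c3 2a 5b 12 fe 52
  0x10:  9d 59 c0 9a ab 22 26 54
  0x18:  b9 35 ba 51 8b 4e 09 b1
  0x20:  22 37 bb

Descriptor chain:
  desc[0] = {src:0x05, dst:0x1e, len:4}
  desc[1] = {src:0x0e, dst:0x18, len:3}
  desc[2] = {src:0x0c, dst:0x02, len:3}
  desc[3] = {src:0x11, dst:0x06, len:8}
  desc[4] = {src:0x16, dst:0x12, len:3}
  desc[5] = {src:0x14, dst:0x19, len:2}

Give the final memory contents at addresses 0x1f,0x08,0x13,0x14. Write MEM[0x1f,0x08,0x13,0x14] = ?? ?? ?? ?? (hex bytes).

#0 dst[0x1e+4] := {0x59,0xd4,0xba,0x66}
#1 dst[0x18+3] := {0xfe,0x52,0x9d}
#2 dst[0x02+3] := {0x5b,0x12,0xfe}
#3 dst[0x06+8] := {0x59,0xc0,0x9a,0xab,0x22,0x26,0x54,0xfe}
#4 dst[0x12+3] := {0x26,0x54,0xfe}
#5 dst[0x19+2] := {0xfe,0x22}
query mem[0x1f]=0xd4, mem[0x08]=0x9a, mem[0x13]=0x54, mem[0x14]=0xfe

MEM[0x1f,0x08,0x13,0x14] = d4 9a 54 fe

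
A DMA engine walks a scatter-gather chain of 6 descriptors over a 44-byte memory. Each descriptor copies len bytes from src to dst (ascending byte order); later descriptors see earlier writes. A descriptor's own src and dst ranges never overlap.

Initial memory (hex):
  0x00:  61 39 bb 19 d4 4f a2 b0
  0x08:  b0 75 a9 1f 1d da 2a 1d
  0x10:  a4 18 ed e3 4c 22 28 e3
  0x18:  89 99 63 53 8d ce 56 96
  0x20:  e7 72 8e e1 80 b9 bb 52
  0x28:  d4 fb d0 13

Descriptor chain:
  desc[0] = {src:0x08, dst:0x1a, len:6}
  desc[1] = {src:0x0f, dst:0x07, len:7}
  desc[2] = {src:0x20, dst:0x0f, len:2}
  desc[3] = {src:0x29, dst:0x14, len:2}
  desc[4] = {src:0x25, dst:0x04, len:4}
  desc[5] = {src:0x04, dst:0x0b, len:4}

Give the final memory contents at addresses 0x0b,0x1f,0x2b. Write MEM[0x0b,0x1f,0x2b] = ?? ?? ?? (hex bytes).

MEM[0x0b,0x1f,0x2b] = b9 da 13

  after D0: wrote 6B at 0x1a = b075a91f1dda
  after D1: wrote 7B at 0x07 = 1da418ede34c22
  after D2: wrote 2B at 0x0f = e772
  after D3: wrote 2B at 0x14 = fbd0
  after D4: wrote 4B at 0x04 = b9bb52d4
  after D5: wrote 4B at 0x0b = b9bb52d4
query mem[0x0b]=0xb9, mem[0x1f]=0xda, mem[0x2b]=0x13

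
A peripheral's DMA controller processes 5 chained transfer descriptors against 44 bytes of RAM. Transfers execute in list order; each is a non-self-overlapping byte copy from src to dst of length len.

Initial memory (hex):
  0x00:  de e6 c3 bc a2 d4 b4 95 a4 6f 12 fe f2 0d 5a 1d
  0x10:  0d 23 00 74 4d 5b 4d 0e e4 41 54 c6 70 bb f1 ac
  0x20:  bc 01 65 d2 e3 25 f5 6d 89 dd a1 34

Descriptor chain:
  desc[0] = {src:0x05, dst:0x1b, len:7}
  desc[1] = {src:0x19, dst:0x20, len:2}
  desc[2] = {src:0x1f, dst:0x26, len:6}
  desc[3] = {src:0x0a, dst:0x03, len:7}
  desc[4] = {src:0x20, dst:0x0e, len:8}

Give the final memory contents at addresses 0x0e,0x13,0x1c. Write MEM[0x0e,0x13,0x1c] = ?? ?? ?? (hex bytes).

MEM[0x0e,0x13,0x1c] = 41 25 b4

[0] 0x05->0x1b len=7 : d4 b4 95 a4 6f 12 fe
[1] 0x19->0x20 len=2 : 41 54
[2] 0x1f->0x26 len=6 : 6f 41 54 65 d2 e3
[3] 0x0a->0x03 len=7 : 12 fe f2 0d 5a 1d 0d
[4] 0x20->0x0e len=8 : 41 54 65 d2 e3 25 6f 41
query mem[0x0e]=0x41, mem[0x13]=0x25, mem[0x1c]=0xb4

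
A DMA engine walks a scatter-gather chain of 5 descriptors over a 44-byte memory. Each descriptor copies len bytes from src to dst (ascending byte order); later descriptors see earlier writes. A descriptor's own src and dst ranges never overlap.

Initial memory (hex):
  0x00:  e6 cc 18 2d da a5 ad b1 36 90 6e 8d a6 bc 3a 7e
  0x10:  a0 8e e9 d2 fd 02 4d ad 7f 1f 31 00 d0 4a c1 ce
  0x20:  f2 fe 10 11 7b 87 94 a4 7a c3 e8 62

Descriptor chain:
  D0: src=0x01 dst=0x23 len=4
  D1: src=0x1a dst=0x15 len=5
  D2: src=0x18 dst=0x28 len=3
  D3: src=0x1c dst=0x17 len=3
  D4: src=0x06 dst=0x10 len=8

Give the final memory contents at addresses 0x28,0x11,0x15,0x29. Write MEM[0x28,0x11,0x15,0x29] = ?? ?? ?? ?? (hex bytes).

MEM[0x28,0x11,0x15,0x29] = 4a b1 8d c1

#0 dst[0x23+4] := {0xcc,0x18,0x2d,0xda}
#1 dst[0x15+5] := {0x31,0x00,0xd0,0x4a,0xc1}
#2 dst[0x28+3] := {0x4a,0xc1,0x31}
#3 dst[0x17+3] := {0xd0,0x4a,0xc1}
#4 dst[0x10+8] := {0xad,0xb1,0x36,0x90,0x6e,0x8d,0xa6,0xbc}
query mem[0x28]=0x4a, mem[0x11]=0xb1, mem[0x15]=0x8d, mem[0x29]=0xc1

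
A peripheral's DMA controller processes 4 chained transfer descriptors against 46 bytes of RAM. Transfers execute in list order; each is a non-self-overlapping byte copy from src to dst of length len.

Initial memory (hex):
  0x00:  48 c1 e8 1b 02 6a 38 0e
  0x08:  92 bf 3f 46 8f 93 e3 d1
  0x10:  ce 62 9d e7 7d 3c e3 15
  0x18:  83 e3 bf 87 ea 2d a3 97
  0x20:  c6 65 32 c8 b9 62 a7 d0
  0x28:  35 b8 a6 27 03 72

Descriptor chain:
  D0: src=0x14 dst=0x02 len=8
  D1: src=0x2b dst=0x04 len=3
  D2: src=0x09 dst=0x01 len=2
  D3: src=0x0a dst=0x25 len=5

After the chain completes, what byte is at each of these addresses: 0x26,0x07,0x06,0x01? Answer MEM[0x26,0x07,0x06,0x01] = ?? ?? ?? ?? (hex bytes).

MEM[0x26,0x07,0x06,0x01] = 46 e3 72 87

#0 dst[0x02+8] := {0x7d,0x3c,0xe3,0x15,0x83,0xe3,0xbf,0x87}
#1 dst[0x04+3] := {0x27,0x03,0x72}
#2 dst[0x01+2] := {0x87,0x3f}
#3 dst[0x25+5] := {0x3f,0x46,0x8f,0x93,0xe3}
query mem[0x26]=0x46, mem[0x07]=0xe3, mem[0x06]=0x72, mem[0x01]=0x87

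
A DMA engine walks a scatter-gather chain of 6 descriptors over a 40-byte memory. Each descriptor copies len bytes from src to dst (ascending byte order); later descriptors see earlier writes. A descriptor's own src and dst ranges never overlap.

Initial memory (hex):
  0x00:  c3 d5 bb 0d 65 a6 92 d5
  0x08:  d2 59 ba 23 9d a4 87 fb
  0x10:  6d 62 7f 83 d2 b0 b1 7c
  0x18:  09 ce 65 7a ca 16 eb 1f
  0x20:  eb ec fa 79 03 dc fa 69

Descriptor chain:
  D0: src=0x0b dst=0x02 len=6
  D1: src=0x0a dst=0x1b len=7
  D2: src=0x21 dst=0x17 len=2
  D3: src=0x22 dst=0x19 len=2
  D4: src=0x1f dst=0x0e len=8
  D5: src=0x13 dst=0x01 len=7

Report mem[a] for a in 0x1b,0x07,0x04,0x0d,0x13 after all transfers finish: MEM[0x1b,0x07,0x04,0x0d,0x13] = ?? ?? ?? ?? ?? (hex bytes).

  after D0: wrote 6B at 0x02 = 239da487fb6d
  after D1: wrote 7B at 0x1b = ba239da487fb6d
  after D2: wrote 2B at 0x17 = 6dfa
  after D3: wrote 2B at 0x19 = fa79
  after D4: wrote 8B at 0x0e = 87fb6dfa7903dcfa
  after D5: wrote 7B at 0x01 = 03dcfab16dfafa
query mem[0x1b]=0xba, mem[0x07]=0xfa, mem[0x04]=0xb1, mem[0x0d]=0xa4, mem[0x13]=0x03

MEM[0x1b,0x07,0x04,0x0d,0x13] = ba fa b1 a4 03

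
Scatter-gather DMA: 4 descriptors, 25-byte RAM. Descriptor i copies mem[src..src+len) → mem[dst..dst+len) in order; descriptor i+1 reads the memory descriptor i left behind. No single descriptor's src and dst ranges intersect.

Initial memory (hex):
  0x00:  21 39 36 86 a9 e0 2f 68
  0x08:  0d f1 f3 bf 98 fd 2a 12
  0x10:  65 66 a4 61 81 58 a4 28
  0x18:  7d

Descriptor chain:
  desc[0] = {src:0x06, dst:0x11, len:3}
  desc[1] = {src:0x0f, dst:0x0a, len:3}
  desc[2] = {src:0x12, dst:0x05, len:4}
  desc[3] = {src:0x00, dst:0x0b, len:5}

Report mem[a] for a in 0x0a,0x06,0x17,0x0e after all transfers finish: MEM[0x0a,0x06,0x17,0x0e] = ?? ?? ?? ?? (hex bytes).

D0: mem[0x11..0x13] <- [2f 68 0d]
D1: mem[0x0a..0x0c] <- [12 65 2f]
D2: mem[0x05..0x08] <- [68 0d 81 58]
D3: mem[0x0b..0x0f] <- [21 39 36 86 a9]
query mem[0x0a]=0x12, mem[0x06]=0x0d, mem[0x17]=0x28, mem[0x0e]=0x86

MEM[0x0a,0x06,0x17,0x0e] = 12 0d 28 86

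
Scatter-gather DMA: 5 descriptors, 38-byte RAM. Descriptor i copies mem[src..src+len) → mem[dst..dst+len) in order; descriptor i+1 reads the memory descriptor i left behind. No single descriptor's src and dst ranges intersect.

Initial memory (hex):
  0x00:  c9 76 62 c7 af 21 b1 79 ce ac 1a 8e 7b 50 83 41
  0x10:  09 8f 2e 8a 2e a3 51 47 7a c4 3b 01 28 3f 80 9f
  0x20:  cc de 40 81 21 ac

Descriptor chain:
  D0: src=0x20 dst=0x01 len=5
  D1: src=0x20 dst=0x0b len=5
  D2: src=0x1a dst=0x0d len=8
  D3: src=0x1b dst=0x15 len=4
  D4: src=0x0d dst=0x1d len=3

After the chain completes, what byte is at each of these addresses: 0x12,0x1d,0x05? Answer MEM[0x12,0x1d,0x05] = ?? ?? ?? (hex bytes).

MEM[0x12,0x1d,0x05] = 9f 3b 21

[0] 0x20->0x01 len=5 : cc de 40 81 21
[1] 0x20->0x0b len=5 : cc de 40 81 21
[2] 0x1a->0x0d len=8 : 3b 01 28 3f 80 9f cc de
[3] 0x1b->0x15 len=4 : 01 28 3f 80
[4] 0x0d->0x1d len=3 : 3b 01 28
query mem[0x12]=0x9f, mem[0x1d]=0x3b, mem[0x05]=0x21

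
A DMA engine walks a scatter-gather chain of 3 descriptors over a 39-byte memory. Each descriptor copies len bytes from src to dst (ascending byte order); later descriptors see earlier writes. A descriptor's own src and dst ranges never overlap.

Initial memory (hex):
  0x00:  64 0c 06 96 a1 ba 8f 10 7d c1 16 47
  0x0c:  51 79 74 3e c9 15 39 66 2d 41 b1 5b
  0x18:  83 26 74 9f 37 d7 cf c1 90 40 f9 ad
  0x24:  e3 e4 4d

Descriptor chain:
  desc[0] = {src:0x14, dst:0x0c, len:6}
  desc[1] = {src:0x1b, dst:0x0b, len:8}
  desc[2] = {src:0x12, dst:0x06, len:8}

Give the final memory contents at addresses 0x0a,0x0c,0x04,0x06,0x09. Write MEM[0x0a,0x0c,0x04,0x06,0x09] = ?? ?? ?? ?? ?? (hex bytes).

MEM[0x0a,0x0c,0x04,0x06,0x09] = b1 83 a1 f9 41

  after D0: wrote 6B at 0x0c = 2d41b15b8326
  after D1: wrote 8B at 0x0b = 9f37d7cfc19040f9
  after D2: wrote 8B at 0x06 = f9662d41b15b8326
query mem[0x0a]=0xb1, mem[0x0c]=0x83, mem[0x04]=0xa1, mem[0x06]=0xf9, mem[0x09]=0x41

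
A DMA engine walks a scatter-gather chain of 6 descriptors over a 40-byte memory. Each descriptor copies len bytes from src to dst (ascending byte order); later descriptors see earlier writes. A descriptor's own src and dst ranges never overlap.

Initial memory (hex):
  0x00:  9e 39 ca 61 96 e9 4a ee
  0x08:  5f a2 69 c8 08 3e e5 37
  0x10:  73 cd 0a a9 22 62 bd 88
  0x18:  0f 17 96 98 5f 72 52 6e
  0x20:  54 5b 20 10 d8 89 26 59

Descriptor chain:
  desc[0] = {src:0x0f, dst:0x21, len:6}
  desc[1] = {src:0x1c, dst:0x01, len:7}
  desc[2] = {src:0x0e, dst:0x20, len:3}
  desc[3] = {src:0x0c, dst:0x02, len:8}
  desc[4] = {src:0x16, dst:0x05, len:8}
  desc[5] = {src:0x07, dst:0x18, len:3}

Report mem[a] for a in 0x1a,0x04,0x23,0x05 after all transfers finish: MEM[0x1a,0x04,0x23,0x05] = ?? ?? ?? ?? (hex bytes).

MEM[0x1a,0x04,0x23,0x05] = 96 e5 cd bd

[0] 0x0f->0x21 len=6 : 37 73 cd 0a a9 22
[1] 0x1c->0x01 len=7 : 5f 72 52 6e 54 37 73
[2] 0x0e->0x20 len=3 : e5 37 73
[3] 0x0c->0x02 len=8 : 08 3e e5 37 73 cd 0a a9
[4] 0x16->0x05 len=8 : bd 88 0f 17 96 98 5f 72
[5] 0x07->0x18 len=3 : 0f 17 96
query mem[0x1a]=0x96, mem[0x04]=0xe5, mem[0x23]=0xcd, mem[0x05]=0xbd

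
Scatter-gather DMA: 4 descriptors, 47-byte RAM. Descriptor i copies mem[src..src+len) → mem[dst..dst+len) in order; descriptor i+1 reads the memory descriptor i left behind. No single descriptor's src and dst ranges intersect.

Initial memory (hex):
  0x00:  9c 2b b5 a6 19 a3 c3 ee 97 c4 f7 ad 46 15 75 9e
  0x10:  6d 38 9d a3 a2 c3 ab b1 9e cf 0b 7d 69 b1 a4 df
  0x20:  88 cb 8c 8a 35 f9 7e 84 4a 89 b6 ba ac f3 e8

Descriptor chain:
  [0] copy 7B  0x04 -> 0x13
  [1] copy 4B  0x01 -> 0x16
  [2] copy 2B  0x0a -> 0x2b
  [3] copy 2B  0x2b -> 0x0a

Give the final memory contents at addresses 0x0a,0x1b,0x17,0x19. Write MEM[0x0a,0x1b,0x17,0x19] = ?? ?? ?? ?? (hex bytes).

[0] 0x04->0x13 len=7 : 19 a3 c3 ee 97 c4 f7
[1] 0x01->0x16 len=4 : 2b b5 a6 19
[2] 0x0a->0x2b len=2 : f7 ad
[3] 0x2b->0x0a len=2 : f7 ad
query mem[0x0a]=0xf7, mem[0x1b]=0x7d, mem[0x17]=0xb5, mem[0x19]=0x19

MEM[0x0a,0x1b,0x17,0x19] = f7 7d b5 19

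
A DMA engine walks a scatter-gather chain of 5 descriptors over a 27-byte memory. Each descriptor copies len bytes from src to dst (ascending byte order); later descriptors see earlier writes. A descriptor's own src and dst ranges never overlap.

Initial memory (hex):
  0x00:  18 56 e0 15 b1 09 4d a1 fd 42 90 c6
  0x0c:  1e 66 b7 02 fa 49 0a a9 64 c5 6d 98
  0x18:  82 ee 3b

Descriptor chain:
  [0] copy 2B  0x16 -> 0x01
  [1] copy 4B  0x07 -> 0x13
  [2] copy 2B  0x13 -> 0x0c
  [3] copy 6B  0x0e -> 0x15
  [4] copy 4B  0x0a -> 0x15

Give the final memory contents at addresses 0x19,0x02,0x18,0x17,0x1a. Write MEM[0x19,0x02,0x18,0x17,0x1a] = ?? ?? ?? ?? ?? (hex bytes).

D0: mem[0x01..0x02] <- [6d 98]
D1: mem[0x13..0x16] <- [a1 fd 42 90]
D2: mem[0x0c..0x0d] <- [a1 fd]
D3: mem[0x15..0x1a] <- [b7 02 fa 49 0a a1]
D4: mem[0x15..0x18] <- [90 c6 a1 fd]
query mem[0x19]=0x0a, mem[0x02]=0x98, mem[0x18]=0xfd, mem[0x17]=0xa1, mem[0x1a]=0xa1

MEM[0x19,0x02,0x18,0x17,0x1a] = 0a 98 fd a1 a1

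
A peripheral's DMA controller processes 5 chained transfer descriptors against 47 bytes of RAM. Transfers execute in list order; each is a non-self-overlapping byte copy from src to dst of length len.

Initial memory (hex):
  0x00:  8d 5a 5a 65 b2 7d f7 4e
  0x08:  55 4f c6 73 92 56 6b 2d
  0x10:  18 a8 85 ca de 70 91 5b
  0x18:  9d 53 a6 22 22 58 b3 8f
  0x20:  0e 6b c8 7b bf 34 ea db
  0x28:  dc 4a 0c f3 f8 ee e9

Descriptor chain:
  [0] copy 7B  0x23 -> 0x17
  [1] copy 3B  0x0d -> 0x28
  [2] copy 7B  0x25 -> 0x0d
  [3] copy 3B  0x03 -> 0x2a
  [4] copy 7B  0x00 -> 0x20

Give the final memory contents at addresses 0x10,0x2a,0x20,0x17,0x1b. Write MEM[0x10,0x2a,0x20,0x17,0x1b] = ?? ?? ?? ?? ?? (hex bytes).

  after D0: wrote 7B at 0x17 = 7bbf34eadbdc4a
  after D1: wrote 3B at 0x28 = 566b2d
  after D2: wrote 7B at 0x0d = 34eadb566b2df3
  after D3: wrote 3B at 0x2a = 65b27d
  after D4: wrote 7B at 0x20 = 8d5a5a65b27df7
query mem[0x10]=0x56, mem[0x2a]=0x65, mem[0x20]=0x8d, mem[0x17]=0x7b, mem[0x1b]=0xdb

MEM[0x10,0x2a,0x20,0x17,0x1b] = 56 65 8d 7b db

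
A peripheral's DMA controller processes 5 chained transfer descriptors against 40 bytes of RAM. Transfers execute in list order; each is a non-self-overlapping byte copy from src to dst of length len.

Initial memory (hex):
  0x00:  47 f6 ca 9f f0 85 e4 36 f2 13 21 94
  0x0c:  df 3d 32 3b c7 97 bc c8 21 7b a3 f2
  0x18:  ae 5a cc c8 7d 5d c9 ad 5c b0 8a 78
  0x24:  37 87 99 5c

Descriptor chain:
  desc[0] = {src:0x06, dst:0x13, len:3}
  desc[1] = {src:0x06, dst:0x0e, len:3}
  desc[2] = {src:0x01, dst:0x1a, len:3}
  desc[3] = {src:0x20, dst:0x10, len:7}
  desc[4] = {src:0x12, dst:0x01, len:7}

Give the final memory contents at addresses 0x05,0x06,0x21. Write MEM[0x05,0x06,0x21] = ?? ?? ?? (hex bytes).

MEM[0x05,0x06,0x21] = 99 f2 b0

  after D0: wrote 3B at 0x13 = e436f2
  after D1: wrote 3B at 0x0e = e436f2
  after D2: wrote 3B at 0x1a = f6ca9f
  after D3: wrote 7B at 0x10 = 5cb08a78378799
  after D4: wrote 7B at 0x01 = 8a78378799f2ae
query mem[0x05]=0x99, mem[0x06]=0xf2, mem[0x21]=0xb0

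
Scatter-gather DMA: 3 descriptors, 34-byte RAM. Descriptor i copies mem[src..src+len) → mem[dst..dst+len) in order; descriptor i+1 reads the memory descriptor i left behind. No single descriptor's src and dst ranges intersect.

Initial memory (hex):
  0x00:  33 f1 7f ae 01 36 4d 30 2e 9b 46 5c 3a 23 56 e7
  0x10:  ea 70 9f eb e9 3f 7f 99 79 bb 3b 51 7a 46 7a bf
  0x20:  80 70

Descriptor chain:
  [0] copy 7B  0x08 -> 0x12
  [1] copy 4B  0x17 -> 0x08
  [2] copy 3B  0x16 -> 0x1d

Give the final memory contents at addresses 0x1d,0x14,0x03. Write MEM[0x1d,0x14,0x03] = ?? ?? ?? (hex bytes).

MEM[0x1d,0x14,0x03] = 3a 46 ae

#0 dst[0x12+7] := {0x2e,0x9b,0x46,0x5c,0x3a,0x23,0x56}
#1 dst[0x08+4] := {0x23,0x56,0xbb,0x3b}
#2 dst[0x1d+3] := {0x3a,0x23,0x56}
query mem[0x1d]=0x3a, mem[0x14]=0x46, mem[0x03]=0xae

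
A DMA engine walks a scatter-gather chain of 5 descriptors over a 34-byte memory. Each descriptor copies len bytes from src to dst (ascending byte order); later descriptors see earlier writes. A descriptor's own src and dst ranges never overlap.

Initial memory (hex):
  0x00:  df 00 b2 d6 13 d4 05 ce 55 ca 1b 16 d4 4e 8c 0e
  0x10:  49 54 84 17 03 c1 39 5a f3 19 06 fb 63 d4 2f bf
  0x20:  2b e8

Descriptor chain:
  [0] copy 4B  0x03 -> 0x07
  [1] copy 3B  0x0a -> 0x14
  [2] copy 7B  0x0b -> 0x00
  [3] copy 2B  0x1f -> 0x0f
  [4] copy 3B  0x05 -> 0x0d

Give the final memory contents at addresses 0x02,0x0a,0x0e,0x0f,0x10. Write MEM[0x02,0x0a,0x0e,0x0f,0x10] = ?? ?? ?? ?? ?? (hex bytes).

MEM[0x02,0x0a,0x0e,0x0f,0x10] = 4e 05 54 d6 2b

  after D0: wrote 4B at 0x07 = d613d405
  after D1: wrote 3B at 0x14 = 0516d4
  after D2: wrote 7B at 0x00 = 16d44e8c0e4954
  after D3: wrote 2B at 0x0f = bf2b
  after D4: wrote 3B at 0x0d = 4954d6
query mem[0x02]=0x4e, mem[0x0a]=0x05, mem[0x0e]=0x54, mem[0x0f]=0xd6, mem[0x10]=0x2b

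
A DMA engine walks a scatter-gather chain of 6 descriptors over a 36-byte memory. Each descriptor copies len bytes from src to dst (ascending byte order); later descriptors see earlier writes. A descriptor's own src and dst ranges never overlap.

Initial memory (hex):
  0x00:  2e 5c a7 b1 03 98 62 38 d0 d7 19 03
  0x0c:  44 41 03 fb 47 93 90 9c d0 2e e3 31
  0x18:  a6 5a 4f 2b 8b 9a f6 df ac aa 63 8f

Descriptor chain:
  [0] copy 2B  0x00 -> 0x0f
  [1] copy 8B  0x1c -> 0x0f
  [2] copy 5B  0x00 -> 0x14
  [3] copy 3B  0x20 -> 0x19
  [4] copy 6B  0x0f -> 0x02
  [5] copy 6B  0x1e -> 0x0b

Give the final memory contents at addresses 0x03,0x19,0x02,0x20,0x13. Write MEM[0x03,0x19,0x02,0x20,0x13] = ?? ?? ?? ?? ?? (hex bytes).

MEM[0x03,0x19,0x02,0x20,0x13] = 9a ac 8b ac ac

#0 dst[0x0f+2] := {0x2e,0x5c}
#1 dst[0x0f+8] := {0x8b,0x9a,0xf6,0xdf,0xac,0xaa,0x63,0x8f}
#2 dst[0x14+5] := {0x2e,0x5c,0xa7,0xb1,0x03}
#3 dst[0x19+3] := {0xac,0xaa,0x63}
#4 dst[0x02+6] := {0x8b,0x9a,0xf6,0xdf,0xac,0x2e}
#5 dst[0x0b+6] := {0xf6,0xdf,0xac,0xaa,0x63,0x8f}
query mem[0x03]=0x9a, mem[0x19]=0xac, mem[0x02]=0x8b, mem[0x20]=0xac, mem[0x13]=0xac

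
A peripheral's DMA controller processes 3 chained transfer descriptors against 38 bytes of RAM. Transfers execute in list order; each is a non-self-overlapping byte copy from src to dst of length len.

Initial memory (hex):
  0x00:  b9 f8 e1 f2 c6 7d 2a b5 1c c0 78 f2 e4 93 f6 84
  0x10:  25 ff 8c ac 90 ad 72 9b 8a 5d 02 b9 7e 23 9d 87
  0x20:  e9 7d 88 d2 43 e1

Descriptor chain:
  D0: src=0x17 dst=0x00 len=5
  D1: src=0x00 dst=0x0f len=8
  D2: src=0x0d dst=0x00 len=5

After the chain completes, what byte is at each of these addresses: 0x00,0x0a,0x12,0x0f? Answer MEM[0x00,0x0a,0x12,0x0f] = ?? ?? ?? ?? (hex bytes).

MEM[0x00,0x0a,0x12,0x0f] = 93 78 02 9b

#0 dst[0x00+5] := {0x9b,0x8a,0x5d,0x02,0xb9}
#1 dst[0x0f+8] := {0x9b,0x8a,0x5d,0x02,0xb9,0x7d,0x2a,0xb5}
#2 dst[0x00+5] := {0x93,0xf6,0x9b,0x8a,0x5d}
query mem[0x00]=0x93, mem[0x0a]=0x78, mem[0x12]=0x02, mem[0x0f]=0x9b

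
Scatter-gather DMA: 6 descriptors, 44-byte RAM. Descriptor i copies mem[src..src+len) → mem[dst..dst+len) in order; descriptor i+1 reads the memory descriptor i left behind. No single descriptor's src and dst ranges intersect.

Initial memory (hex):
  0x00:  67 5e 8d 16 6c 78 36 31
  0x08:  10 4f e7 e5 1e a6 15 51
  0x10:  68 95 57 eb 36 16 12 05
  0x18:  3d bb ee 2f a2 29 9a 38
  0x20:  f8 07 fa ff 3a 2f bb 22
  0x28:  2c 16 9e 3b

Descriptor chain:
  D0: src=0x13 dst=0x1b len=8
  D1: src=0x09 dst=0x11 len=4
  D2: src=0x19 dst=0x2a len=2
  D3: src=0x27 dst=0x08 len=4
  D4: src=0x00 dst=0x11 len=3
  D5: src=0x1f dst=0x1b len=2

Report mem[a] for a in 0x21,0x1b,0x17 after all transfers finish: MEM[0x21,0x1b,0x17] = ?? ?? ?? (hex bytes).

[0] 0x13->0x1b len=8 : eb 36 16 12 05 3d bb ee
[1] 0x09->0x11 len=4 : 4f e7 e5 1e
[2] 0x19->0x2a len=2 : bb ee
[3] 0x27->0x08 len=4 : 22 2c 16 bb
[4] 0x00->0x11 len=3 : 67 5e 8d
[5] 0x1f->0x1b len=2 : 05 3d
query mem[0x21]=0xbb, mem[0x1b]=0x05, mem[0x17]=0x05

MEM[0x21,0x1b,0x17] = bb 05 05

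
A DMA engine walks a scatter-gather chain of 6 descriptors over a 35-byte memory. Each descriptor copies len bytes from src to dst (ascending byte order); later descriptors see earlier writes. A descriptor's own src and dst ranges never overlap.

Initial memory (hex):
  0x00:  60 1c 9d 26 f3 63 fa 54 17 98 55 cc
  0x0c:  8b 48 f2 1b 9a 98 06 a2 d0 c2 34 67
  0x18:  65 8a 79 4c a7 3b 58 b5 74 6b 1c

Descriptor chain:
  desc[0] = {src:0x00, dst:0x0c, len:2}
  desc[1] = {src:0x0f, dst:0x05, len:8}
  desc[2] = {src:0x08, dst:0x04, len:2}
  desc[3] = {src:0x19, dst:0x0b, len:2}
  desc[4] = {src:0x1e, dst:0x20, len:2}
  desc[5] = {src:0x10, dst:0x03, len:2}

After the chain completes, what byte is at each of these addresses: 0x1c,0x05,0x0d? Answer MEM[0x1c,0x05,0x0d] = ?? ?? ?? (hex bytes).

MEM[0x1c,0x05,0x0d] = a7 a2 1c

D0: mem[0x0c..0x0d] <- [60 1c]
D1: mem[0x05..0x0c] <- [1b 9a 98 06 a2 d0 c2 34]
D2: mem[0x04..0x05] <- [06 a2]
D3: mem[0x0b..0x0c] <- [8a 79]
D4: mem[0x20..0x21] <- [58 b5]
D5: mem[0x03..0x04] <- [9a 98]
query mem[0x1c]=0xa7, mem[0x05]=0xa2, mem[0x0d]=0x1c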